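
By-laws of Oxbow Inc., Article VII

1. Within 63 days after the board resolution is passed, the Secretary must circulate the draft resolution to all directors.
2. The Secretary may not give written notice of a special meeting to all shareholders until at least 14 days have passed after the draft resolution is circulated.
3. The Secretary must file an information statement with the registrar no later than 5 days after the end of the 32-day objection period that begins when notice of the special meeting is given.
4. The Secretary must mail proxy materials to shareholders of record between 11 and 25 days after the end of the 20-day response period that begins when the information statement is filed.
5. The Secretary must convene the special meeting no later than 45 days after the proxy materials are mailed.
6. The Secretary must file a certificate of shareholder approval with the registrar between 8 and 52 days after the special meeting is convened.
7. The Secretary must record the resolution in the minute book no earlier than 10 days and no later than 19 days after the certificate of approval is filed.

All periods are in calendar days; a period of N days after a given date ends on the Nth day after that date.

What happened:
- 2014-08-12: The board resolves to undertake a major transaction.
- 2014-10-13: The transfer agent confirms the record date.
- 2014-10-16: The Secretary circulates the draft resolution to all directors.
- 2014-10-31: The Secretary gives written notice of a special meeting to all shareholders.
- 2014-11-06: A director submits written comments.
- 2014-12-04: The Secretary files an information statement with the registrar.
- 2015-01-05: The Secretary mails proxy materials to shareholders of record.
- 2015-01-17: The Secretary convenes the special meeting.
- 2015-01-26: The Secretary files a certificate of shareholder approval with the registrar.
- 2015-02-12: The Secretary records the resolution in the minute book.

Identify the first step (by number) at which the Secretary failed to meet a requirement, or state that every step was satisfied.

Step 1

(1) due by 2014-08-12 + 63 days = 2014-10-14; 2014-10-16 misses that deadline by 2 days.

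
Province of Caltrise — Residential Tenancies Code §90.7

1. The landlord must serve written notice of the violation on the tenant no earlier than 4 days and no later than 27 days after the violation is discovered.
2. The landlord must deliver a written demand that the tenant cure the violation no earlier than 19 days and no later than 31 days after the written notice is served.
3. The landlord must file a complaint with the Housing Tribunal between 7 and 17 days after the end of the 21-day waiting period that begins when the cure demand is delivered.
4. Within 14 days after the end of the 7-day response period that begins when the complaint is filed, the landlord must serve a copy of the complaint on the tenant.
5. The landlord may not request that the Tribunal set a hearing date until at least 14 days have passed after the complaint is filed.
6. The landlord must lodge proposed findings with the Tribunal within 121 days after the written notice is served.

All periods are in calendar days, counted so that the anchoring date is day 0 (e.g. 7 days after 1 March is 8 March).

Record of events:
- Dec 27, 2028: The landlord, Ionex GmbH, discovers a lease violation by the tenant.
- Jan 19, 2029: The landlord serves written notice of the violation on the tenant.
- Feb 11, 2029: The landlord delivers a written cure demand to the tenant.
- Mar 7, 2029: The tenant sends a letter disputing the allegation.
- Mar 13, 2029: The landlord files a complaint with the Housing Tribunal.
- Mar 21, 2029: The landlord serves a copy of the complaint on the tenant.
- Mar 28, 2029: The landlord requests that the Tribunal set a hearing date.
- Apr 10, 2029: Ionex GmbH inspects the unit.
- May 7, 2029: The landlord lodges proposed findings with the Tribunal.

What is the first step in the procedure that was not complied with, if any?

None — every step was satisfied

Step 1 — 4 and 27 days from Dec 27, 2028 (when the violation is discovered) are Dec 31, 2028 and Jan 23, 2029 respectively; Jan 19, 2029 falls inside that range.
Step 2 — 19 and 31 days from Jan 19, 2029 (when the written notice is served) are Feb 7, 2029 and Feb 19, 2029 respectively; done Feb 11, 2029, which is between those dates.
Step 3 — 7 and 17 days from Mar 4, 2029 (end of the 21-day waiting period, which began when the cure demand is delivered on Feb 11, 2029) are Mar 11, 2029 and Mar 21, 2029 respectively; done Mar 13, 2029, which is between those dates.
Step 4 — counting 14 days from Mar 20, 2029 (end of the 7-day response period, which began when the complaint is filed on Mar 13, 2029) gives a deadline of Apr 3, 2029; done Mar 21, 2029 — timely.
Step 5 — must wait 14 days from Mar 13, 2029 (when the complaint is filed), so not before Mar 27, 2029; Mar 28, 2029 is on or after that date.
Step 6 — counting 121 days from Jan 19, 2029 (when the written notice is served) gives a deadline of May 20, 2029; May 7, 2029 is within that limit.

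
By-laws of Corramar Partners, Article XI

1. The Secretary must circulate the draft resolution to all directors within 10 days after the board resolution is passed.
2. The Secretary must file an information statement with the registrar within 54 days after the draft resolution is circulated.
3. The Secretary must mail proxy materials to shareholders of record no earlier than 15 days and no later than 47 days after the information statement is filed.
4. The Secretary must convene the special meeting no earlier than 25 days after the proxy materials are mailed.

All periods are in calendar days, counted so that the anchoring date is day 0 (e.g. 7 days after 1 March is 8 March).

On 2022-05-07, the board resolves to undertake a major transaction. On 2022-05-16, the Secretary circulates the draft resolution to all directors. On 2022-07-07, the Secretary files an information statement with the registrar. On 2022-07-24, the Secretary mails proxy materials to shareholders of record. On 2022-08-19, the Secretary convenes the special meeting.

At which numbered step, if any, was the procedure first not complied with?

Step 1: 10 days after 2022-05-07 (when the board resolution is passed) is 2022-05-17; done 2022-05-16 — timely.
Step 2: 54 days after 2022-05-16 (when the draft resolution is circulated) is 2022-07-09; done 2022-07-07 — timely.
Step 3: the window is 15–47 days after 2022-07-07 (when the information statement is filed), so 2022-07-22 through 2022-08-23; 2022-07-24 falls inside that range.
Step 4: the earliest permitted date is 25 days after 2022-07-24 (when the proxy materials are mailed), i.e. 2022-08-18; done 2022-08-19 — permitted.

None — every step was satisfied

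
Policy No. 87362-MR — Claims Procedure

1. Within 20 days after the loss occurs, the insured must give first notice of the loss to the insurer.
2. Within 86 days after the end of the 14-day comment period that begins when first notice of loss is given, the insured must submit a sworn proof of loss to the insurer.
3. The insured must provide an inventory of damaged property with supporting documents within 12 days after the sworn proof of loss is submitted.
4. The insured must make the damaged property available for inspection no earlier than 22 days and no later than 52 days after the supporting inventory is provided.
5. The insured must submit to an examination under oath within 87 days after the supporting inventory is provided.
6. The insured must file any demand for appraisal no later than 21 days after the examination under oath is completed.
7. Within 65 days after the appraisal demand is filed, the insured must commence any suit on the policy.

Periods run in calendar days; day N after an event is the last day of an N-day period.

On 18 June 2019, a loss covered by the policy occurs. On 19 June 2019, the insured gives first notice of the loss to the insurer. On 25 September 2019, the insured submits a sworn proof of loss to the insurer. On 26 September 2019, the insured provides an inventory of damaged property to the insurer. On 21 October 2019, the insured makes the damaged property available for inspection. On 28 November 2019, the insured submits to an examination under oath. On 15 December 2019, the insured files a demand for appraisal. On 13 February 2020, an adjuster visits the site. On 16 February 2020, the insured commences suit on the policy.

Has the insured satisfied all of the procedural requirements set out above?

(1) due by 18 June 2019 + 20 days = 8 July 2019; completed 19 June 2019, before the deadline.
(2) due by 3 July 2019 + 86 days = 27 September 2019; completed 25 September 2019, before the deadline.
(3) due by 25 September 2019 + 12 days = 7 October 2019; done 26 September 2019 — timely.
(4) the permitted window runs from 26 September 2019 + 22 = 18 October 2019 to 26 September 2019 + 52 = 17 November 2019; done 21 October 2019 — within the window.
(5) due by 26 September 2019 + 87 days = 22 December 2019; completed 28 November 2019, before the deadline.
(6) due by 28 November 2019 + 21 days = 19 December 2019; 15 December 2019 is within that limit.
(7) due by 15 December 2019 + 65 days = 18 February 2020; 16 February 2020 is within that limit.

Yes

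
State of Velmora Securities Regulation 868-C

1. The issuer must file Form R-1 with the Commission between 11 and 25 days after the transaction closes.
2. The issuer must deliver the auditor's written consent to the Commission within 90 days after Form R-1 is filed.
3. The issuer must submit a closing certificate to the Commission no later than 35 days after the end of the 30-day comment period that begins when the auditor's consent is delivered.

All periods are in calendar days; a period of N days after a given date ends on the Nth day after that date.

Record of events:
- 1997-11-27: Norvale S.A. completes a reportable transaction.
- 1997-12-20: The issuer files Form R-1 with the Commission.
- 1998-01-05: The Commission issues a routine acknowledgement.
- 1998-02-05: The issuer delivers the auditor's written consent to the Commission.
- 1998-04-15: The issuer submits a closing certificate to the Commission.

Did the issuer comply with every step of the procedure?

No

Step 1 — 11 and 25 days from 1997-11-27 (when the transaction closes) are 1997-12-08 and 1997-12-22 respectively; done 1997-12-20 — within the window.
Step 2 — counting 90 days from 1997-12-20 (when Form R-1 is filed) gives a deadline of 1998-03-20; completed 1998-02-05, before the deadline.
Step 3 — counting 35 days from 1998-03-07 (end of the 30-day comment period, which began when the auditor's consent is delivered on 1998-02-05) gives a deadline of 1998-04-11; not done until 1998-04-15, 4 days after the deadline.
That is the first point of non-compliance.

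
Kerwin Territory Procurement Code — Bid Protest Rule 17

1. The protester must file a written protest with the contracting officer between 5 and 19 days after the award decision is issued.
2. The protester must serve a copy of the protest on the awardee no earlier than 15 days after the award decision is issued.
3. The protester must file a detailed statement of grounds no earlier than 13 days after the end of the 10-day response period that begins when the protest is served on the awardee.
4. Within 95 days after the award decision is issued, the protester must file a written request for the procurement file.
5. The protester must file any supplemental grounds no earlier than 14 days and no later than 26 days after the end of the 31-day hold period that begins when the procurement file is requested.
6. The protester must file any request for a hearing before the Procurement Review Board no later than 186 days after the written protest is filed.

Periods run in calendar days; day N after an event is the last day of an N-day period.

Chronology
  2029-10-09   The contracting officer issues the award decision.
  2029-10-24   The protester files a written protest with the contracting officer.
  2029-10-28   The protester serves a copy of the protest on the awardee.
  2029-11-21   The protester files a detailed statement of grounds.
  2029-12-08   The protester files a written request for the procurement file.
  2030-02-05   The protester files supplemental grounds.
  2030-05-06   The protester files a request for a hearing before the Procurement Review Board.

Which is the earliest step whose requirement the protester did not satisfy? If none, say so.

Step 5

Step 1 — 5 and 19 days from 2029-10-09 (when the award decision is issued) are 2029-10-14 and 2029-10-28 respectively; 2029-10-24 falls inside that range.
Step 2 — must wait 15 days from 2029-10-09 (when the award decision is issued), so not before 2029-10-24; done 2029-10-28 — permitted.
Step 3 — must wait 13 days from 2029-11-07 (end of the 10-day response period, which began when the protest is served on the awardee on 2029-10-28), so not before 2029-11-20; 2029-11-21 is on or after that date.
Step 4 — counting 95 days from 2029-10-09 (when the award decision is issued) gives a deadline of 2030-01-12; completed 2029-12-08, before the deadline.
Step 5 — 14 and 26 days from 2030-01-08 (end of the 31-day hold period, which began when the procurement file is requested on 2029-12-08) are 2030-01-22 and 2030-02-03 respectively; done 2030-02-05 — 2 days after the window closed.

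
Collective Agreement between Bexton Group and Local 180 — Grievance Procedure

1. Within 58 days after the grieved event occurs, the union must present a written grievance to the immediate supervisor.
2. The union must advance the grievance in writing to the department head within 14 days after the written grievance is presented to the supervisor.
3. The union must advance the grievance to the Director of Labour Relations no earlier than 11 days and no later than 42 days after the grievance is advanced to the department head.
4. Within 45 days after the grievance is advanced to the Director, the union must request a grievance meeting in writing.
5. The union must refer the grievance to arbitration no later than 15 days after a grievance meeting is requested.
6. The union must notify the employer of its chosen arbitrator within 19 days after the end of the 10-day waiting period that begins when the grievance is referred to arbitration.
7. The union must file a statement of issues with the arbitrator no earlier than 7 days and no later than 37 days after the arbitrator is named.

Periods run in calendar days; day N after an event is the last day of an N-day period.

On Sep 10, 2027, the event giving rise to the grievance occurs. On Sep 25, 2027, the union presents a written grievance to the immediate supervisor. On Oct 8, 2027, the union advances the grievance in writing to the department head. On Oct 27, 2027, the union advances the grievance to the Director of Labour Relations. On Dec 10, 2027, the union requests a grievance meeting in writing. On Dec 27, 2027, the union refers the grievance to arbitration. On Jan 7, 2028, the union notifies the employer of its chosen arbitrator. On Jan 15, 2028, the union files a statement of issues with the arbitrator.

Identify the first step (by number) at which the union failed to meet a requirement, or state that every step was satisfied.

Step 1: 58 days after Sep 10, 2027 (when the grieved event occurs) is Nov 7, 2027; completed Sep 25, 2027, before the deadline.
Step 2: 14 days after Sep 25, 2027 (when the written grievance is presented to the supervisor) is Oct 9, 2027; completed Oct 8, 2027, before the deadline.
Step 3: the window is 11–42 days after Oct 8, 2027 (when the grievance is advanced to the department head), so Oct 19, 2027 through Nov 19, 2027; Oct 27, 2027 falls inside that range.
Step 4: 45 days after Oct 27, 2027 (when the grievance is advanced to the Director) is Dec 11, 2027; done Dec 10, 2027 — timely.
Step 5: 15 days after Dec 10, 2027 (when a grievance meeting is requested) is Dec 25, 2027; not done until Dec 27, 2027, 2 days after the deadline.

Step 5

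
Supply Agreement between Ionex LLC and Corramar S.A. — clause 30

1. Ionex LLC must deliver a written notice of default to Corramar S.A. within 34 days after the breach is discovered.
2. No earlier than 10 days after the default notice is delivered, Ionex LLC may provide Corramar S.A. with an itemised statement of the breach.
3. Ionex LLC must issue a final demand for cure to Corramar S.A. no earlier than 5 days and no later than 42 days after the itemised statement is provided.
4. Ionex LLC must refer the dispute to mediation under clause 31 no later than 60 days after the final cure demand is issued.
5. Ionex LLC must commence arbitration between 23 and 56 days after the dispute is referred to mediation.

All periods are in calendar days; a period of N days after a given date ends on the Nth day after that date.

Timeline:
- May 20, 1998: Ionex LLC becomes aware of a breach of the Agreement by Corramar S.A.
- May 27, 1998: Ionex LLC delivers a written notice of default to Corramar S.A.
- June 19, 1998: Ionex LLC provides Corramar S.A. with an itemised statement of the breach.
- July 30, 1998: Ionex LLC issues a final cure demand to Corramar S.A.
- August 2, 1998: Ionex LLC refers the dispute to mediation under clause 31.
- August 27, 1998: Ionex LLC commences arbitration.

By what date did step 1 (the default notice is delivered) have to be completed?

June 23, 1998

Step 1 runs from May 20, 1998, when the breach is discovered. 34 days after May 20, 1998 is June 23, 1998.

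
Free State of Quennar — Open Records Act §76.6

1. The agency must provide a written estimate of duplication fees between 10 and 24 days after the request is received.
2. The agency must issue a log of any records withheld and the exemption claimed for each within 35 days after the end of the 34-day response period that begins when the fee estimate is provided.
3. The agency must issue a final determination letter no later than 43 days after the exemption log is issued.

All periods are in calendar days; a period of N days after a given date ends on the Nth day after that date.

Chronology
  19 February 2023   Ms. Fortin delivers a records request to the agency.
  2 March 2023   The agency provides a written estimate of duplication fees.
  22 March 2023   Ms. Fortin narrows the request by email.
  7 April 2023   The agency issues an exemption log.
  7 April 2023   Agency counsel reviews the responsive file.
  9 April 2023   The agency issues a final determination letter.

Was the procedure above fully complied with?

Step 1 — 10 and 24 days from 19 February 2023 (when the request is received) are 1 March 2023 and 15 March 2023 respectively; done 2 March 2023, which is between those dates.
Step 2 — counting 35 days from 5 April 2023 (end of the 34-day response period, which began when the fee estimate is provided on 2 March 2023) gives a deadline of 10 May 2023; completed 7 April 2023, before the deadline.
Step 3 — counting 43 days from 7 April 2023 (when the exemption log is issued) gives a deadline of 20 May 2023; done 9 April 2023 — timely.

Yes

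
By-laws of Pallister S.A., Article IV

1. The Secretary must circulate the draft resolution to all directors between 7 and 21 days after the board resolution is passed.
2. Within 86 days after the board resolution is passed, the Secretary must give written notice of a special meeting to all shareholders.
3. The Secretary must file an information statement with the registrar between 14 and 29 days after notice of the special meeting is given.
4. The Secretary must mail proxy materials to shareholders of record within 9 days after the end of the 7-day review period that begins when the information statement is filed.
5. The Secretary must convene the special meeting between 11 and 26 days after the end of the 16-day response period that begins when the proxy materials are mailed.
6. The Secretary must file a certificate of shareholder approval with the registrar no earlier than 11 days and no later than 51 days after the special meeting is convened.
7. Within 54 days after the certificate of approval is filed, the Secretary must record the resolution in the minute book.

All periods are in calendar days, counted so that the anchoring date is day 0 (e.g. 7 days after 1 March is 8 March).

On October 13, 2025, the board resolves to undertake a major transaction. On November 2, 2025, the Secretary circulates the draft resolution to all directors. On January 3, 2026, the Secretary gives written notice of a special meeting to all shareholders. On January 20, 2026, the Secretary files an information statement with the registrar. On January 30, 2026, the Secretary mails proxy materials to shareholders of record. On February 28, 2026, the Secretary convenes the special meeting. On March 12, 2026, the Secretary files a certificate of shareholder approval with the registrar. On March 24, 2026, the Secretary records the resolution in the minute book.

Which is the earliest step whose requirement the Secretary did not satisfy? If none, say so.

Step 1: the window is 7–21 days after October 13, 2025 (when the board resolution is passed), so October 20, 2025 through November 3, 2025; done November 2, 2025, which is between those dates.
Step 2: 86 days after October 13, 2025 (when the board resolution is passed) is January 7, 2026; done January 3, 2026 — timely.
Step 3: the window is 14–29 days after January 3, 2026 (when notice of the special meeting is given), so January 17, 2026 through February 1, 2026; January 20, 2026 falls inside that range.
Step 4: 9 days after January 27, 2026 (end of the 7-day review period, which began when the information statement is filed on January 20, 2026) is February 5, 2026; completed January 30, 2026, before the deadline.
Step 5: the window is 11–26 days after February 15, 2026 (end of the 16-day response period, which began when the proxy materials are mailed on January 30, 2026), so February 26, 2026 through March 13, 2026; February 28, 2026 falls inside that range.
Step 6: the window is 11–51 days after February 28, 2026 (when the special meeting is convened), so March 11, 2026 through April 20, 2026; March 12, 2026 falls inside that range.
Step 7: 54 days after March 12, 2026 (when the certificate of approval is filed) is May 5, 2026; done March 24, 2026 — timely.

None — every step was satisfied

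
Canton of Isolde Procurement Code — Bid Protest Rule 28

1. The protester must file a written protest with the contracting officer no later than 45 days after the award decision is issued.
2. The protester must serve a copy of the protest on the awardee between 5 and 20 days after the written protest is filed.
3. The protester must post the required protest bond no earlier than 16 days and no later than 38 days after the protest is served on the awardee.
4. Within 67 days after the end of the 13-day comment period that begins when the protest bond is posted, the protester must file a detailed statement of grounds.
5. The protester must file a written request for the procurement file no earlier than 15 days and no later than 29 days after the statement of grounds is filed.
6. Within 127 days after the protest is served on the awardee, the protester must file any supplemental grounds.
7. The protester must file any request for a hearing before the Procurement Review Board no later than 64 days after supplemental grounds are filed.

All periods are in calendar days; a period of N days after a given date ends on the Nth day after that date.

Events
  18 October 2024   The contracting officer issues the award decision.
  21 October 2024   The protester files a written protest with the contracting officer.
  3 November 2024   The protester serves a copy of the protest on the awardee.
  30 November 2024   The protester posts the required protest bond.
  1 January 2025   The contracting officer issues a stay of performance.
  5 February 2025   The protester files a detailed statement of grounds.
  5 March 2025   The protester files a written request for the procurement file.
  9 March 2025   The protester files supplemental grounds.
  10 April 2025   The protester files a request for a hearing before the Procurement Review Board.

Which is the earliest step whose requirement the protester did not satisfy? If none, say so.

None — every step was satisfied

(1) due by 18 October 2024 + 45 days = 2 December 2024; done 21 October 2024 — timely.
(2) the permitted window runs from 21 October 2024 + 5 = 26 October 2024 to 21 October 2024 + 20 = 10 November 2024; done 3 November 2024 — within the window.
(3) the permitted window runs from 3 November 2024 + 16 = 19 November 2024 to 3 November 2024 + 38 = 11 December 2024; done 30 November 2024 — within the window.
(4) due by 13 December 2024 + 67 days = 18 February 2025; 5 February 2025 is within that limit.
(5) the permitted window runs from 5 February 2025 + 15 = 20 February 2025 to 5 February 2025 + 29 = 6 March 2025; done 5 March 2025, which is between those dates.
(6) due by 3 November 2024 + 127 days = 10 March 2025; 9 March 2025 is within that limit.
(7) due by 9 March 2025 + 64 days = 12 May 2025; done 10 April 2025 — timely.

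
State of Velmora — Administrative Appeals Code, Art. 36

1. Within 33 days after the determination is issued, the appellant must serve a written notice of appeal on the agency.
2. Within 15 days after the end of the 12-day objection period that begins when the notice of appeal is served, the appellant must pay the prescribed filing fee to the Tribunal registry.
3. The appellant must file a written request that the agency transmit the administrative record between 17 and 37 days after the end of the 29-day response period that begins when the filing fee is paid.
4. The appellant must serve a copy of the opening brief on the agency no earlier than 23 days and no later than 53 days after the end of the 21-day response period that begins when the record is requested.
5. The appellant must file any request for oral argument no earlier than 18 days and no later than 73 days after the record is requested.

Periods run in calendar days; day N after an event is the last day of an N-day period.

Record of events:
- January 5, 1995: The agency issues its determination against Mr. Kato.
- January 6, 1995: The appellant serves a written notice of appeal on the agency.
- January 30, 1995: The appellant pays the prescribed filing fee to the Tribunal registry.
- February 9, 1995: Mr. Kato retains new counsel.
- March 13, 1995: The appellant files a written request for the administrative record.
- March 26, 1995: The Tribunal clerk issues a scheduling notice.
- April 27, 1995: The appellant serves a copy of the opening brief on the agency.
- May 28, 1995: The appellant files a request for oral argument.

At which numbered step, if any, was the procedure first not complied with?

(1) due by January 5, 1995 + 33 days = February 7, 1995; completed January 6, 1995, before the deadline.
(2) due by January 18, 1995 + 15 days = February 2, 1995; done January 30, 1995 — timely.
(3) the permitted window runs from February 28, 1995 + 17 = March 17, 1995 to February 28, 1995 + 37 = April 6, 1995; March 13, 1995 is 4 days too early.

Step 3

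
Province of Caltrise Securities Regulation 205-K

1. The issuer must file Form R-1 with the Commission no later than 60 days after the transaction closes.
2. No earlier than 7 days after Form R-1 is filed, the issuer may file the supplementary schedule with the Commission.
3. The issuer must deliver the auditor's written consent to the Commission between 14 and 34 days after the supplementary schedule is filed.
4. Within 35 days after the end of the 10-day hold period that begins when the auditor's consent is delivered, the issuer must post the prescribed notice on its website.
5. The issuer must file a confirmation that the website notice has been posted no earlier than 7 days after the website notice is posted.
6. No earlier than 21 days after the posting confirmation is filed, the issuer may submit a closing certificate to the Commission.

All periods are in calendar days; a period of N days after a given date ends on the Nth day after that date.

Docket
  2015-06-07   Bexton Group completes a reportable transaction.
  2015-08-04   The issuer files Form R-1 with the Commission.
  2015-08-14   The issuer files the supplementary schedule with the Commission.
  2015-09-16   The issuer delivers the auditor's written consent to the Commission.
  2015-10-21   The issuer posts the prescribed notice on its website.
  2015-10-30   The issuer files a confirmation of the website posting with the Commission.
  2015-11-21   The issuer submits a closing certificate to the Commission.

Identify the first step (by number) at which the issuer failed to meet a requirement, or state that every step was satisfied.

Step 1: 60 days after 2015-06-07 (when the transaction closes) is 2015-08-06; completed 2015-08-04, before the deadline.
Step 2: the earliest permitted date is 7 days after 2015-08-04 (when Form R-1 is filed), i.e. 2015-08-11; done 2015-08-14, after the minimum wait.
Step 3: the window is 14–34 days after 2015-08-14 (when the supplementary schedule is filed), so 2015-08-28 through 2015-09-17; done 2015-09-16 — within the window.
Step 4: 35 days after 2015-09-26 (end of the 10-day hold period, which began when the auditor's consent is delivered on 2015-09-16) is 2015-10-31; 2015-10-21 is within that limit.
Step 5: the earliest permitted date is 7 days after 2015-10-21 (when the website notice is posted), i.e. 2015-10-28; done 2015-10-30, after the minimum wait.
Step 6: the earliest permitted date is 21 days after 2015-10-30 (when the posting confirmation is filed), i.e. 2015-11-20; done 2015-11-21 — permitted.

None — every step was satisfied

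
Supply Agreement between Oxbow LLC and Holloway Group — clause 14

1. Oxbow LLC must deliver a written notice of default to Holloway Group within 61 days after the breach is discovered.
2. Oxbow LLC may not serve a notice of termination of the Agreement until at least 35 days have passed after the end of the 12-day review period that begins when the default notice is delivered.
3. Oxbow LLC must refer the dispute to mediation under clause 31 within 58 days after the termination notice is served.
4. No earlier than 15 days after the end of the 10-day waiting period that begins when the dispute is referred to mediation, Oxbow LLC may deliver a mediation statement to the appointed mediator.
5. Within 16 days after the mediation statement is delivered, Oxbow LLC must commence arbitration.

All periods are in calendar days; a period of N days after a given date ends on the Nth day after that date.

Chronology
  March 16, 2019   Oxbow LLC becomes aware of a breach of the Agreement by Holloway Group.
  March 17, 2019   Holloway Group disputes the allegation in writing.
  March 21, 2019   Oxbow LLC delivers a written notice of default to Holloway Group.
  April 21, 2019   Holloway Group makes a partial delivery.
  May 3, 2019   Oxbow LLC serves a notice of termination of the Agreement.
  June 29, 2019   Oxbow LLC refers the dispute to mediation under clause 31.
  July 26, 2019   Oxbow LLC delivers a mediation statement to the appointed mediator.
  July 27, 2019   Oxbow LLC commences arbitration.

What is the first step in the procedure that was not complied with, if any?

Step 1 — counting 61 days from March 16, 2019 (when the breach is discovered) gives a deadline of May 16, 2019; completed March 21, 2019, before the deadline.
Step 2 — must wait 35 days from April 2, 2019 (end of the 12-day review period, which began when the default notice is delivered on March 21, 2019), so not before May 7, 2019; acted on May 3, 2019, 4 days prematurely.

Step 2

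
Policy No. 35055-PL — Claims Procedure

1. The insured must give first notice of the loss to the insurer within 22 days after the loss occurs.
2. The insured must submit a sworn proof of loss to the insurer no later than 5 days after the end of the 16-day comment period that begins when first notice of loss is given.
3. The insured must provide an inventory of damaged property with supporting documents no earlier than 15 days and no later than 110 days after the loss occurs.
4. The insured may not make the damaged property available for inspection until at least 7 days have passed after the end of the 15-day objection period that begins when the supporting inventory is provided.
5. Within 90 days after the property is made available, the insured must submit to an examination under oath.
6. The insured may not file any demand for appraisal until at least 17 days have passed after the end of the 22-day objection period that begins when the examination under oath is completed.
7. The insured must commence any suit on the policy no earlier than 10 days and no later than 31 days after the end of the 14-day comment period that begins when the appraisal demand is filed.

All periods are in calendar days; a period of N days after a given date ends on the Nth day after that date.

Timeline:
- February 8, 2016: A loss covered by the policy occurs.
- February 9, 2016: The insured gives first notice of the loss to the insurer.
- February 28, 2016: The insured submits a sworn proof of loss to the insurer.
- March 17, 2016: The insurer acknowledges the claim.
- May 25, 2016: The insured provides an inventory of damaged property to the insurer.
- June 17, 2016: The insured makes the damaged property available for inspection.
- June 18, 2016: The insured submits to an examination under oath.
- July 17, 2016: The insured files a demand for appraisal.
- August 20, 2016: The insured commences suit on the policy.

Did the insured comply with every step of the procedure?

(1) due by February 8, 2016 + 22 days = March 1, 2016; done February 9, 2016 — timely.
(2) due by February 25, 2016 + 5 days = March 1, 2016; February 28, 2016 is within that limit.
(3) the permitted window runs from February 8, 2016 + 15 = February 23, 2016 to February 8, 2016 + 110 = May 28, 2016; May 25, 2016 falls inside that range.
(4) permitted from June 9, 2016 + 7 days = June 16, 2016 onward; done June 17, 2016, after the minimum wait.
(5) due by June 17, 2016 + 90 days = September 15, 2016; June 18, 2016 is within that limit.
(6) permitted from July 10, 2016 + 17 days = July 27, 2016 onward; acted on July 17, 2016, 10 days prematurely.

No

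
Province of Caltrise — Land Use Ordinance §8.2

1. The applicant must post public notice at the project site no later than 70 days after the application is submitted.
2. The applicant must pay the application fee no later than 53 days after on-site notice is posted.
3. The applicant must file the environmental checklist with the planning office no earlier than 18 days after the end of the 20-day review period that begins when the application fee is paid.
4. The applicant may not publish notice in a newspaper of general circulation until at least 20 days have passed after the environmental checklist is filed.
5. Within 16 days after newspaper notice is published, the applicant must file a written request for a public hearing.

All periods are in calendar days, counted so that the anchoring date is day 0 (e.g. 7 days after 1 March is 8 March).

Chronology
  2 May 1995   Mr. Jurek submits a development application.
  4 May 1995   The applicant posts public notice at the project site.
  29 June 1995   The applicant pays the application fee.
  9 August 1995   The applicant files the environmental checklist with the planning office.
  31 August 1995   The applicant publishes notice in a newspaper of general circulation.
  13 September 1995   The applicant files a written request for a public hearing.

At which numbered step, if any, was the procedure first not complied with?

Step 2

Step 1 — counting 70 days from 2 May 1995 (when the application is submitted) gives a deadline of 11 July 1995; done 4 May 1995 — timely.
Step 2 — counting 53 days from 4 May 1995 (when on-site notice is posted) gives a deadline of 26 June 1995; not done until 29 June 1995, 3 days after the deadline.
Later steps need not be reached.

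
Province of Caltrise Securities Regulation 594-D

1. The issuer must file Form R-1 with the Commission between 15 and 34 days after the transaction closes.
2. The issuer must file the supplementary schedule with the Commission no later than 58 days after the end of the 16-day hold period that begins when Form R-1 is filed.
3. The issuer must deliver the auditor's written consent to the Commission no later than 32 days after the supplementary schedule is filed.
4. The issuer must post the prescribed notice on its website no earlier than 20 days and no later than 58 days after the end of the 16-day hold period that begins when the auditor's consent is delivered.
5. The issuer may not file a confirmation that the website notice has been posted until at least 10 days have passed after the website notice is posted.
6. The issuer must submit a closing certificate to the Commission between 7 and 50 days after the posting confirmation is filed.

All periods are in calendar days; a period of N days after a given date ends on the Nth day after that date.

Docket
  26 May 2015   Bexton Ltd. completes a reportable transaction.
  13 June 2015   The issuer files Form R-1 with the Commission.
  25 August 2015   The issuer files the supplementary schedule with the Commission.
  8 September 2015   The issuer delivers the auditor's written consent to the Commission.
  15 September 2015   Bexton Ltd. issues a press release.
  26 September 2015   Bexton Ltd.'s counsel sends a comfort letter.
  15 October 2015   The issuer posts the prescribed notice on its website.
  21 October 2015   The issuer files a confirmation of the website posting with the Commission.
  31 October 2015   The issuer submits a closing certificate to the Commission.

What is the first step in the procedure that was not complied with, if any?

Step 1: the window is 15–34 days after 26 May 2015 (when the transaction closes), so 10 June 2015 through 29 June 2015; done 13 June 2015 — within the window.
Step 2: 58 days after 29 June 2015 (end of the 16-day hold period, which began when Form R-1 is filed on 13 June 2015) is 26 August 2015; done 25 August 2015 — timely.
Step 3: 32 days after 25 August 2015 (when the supplementary schedule is filed) is 26 September 2015; done 8 September 2015 — timely.
Step 4: the window is 20–58 days after 24 September 2015 (end of the 16-day hold period, which began when the auditor's consent is delivered on 8 September 2015), so 14 October 2015 through 21 November 2015; done 15 October 2015 — within the window.
Step 5: the earliest permitted date is 10 days after 15 October 2015 (when the website notice is posted), i.e. 25 October 2015; acted on 21 October 2015, 4 days prematurely.

Step 5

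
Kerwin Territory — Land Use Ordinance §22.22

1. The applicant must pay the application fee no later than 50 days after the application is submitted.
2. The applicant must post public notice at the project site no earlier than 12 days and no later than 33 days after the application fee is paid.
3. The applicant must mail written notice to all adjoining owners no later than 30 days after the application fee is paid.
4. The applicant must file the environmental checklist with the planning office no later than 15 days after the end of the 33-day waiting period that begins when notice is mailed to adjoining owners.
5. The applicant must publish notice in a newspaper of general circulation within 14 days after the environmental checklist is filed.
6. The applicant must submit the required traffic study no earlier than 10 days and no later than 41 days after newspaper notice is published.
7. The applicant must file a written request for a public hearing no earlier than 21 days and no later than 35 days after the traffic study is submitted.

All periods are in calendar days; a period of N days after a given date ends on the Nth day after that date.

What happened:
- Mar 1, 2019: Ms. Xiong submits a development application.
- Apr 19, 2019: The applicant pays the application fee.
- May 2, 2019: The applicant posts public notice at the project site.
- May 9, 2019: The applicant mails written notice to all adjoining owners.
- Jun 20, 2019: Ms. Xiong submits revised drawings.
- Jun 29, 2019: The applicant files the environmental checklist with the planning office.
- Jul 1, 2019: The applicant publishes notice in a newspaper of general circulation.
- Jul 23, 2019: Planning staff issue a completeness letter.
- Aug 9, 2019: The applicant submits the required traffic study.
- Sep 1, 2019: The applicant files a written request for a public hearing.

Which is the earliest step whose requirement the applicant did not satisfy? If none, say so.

Step 4

Step 1: 50 days after Mar 1, 2019 (when the application is submitted) is Apr 20, 2019; Apr 19, 2019 is within that limit.
Step 2: the window is 12–33 days after Apr 19, 2019 (when the application fee is paid), so May 1, 2019 through May 22, 2019; done May 2, 2019 — within the window.
Step 3: 30 days after Apr 19, 2019 (when the application fee is paid) is May 19, 2019; done May 9, 2019 — timely.
Step 4: 15 days after Jun 11, 2019 (end of the 33-day waiting period, which began when notice is mailed to adjoining owners on May 9, 2019) is Jun 26, 2019; not done until Jun 29, 2019, 3 days after the deadline.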